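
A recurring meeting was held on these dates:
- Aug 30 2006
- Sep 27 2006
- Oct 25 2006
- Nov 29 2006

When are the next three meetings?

Dec 27 2006, Jan 31 2007, Feb 28 2007

These are Wednesdays with 28, 28, 35-day gaps.
Each is the final Wednesday of its month — Aug 30 2006 is past the 28th, so '4th Wednesday' doesn't fit.
Last Wednesday of December 2006: Dec 27 2006.
January 2007 ends with Wednesday Jan 31 2007.
February 2007 ends with Wednesday Feb 28 2007.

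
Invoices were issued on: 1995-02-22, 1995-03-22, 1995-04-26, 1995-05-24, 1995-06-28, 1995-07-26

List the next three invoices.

1995-08-23, 1995-09-27, 1995-10-25

These are Wednesdays at 28- or 35-day spacing (28, 35, 28, 35, 28).
The pattern: 4th Wednesday of the month.
August 1995 — 4th Wednesday is 1995-08-23.
4th Wednesday of September 1995: 1995-09-27.
October 1995 — 4th Wednesday is 1995-10-25.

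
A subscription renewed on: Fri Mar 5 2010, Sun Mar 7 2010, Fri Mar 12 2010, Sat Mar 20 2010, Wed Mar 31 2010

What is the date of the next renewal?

Wed Apr 14 2010

Intervals are 2, 5, 8, 11 days — an arithmetic progression with common difference 3.
Next gap: 14 days. Wed Mar 31 2010 + 14 days = Wed Apr 14 2010.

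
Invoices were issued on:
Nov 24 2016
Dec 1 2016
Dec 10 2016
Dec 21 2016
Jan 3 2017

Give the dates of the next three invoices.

Jan 18 2017, Feb 4 2017, Feb 23 2017

Gaps: 7, 9, 11, 13 days — each gap is 2 larger than the previous one.
Next gap: 15 days. Jan 3 2017 + 15 days = Jan 18 2017.
Next gap: 17 days. Jan 18 2017 + 17 days = Feb 4 2017.
Next gap: 19 days. Feb 4 2017 + 19 days = Feb 23 2017.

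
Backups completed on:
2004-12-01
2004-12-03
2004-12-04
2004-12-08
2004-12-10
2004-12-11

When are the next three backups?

Gaps: 2, 1, 4, 2, 1 days — not constant, but cyclic with period 3.
The events fall on every Wednesday, Friday and Saturday.
Next Wednesday: 2004-12-15.
The following Friday is 2004-12-17.
The following Saturday is 2004-12-18.

2004-12-15, 2004-12-17, 2004-12-18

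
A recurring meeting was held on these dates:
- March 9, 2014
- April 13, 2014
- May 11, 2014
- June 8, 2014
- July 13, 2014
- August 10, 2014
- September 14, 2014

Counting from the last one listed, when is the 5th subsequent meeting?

Gaps: 35, 28, 28, 35, 28, 35 days — a mix of 28 and 35. Every date is a Sunday.
Each is the 2nd Sunday of its month.
2nd Sunday of October 2014: October 12, 2014.
2nd Sunday of November 2014: November 9, 2014.
2nd Sunday of December 2014: December 14, 2014.
2nd Sunday of January 2015: January 11, 2015.
February 2015 — 2nd Sunday is February 8, 2015.

February 8, 2015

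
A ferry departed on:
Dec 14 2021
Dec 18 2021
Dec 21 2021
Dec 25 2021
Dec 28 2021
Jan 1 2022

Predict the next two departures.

Jan 4 2022, Jan 8 2022

Gaps: 4, 3, 4, 3, 4 days — not constant, but cyclic with period 2.
The events fall on every Tuesday and Saturday.
Next Tuesday: Jan 4 2022.
The following Saturday is Jan 8 2022.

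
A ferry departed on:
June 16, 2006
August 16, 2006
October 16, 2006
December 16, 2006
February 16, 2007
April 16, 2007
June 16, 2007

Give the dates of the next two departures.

August 16, 2007; October 16, 2007

Gaps: 61, 61, 61, 62, 59, 61 days — not constant. Every event is on the 16th of the month.
Pattern: the 16th of every 2 months.
August 2007: August 16, 2007.
Next: October 2007 → October 16, 2007.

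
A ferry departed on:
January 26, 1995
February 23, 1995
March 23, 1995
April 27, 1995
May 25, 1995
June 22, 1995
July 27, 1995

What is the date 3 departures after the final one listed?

Gaps: 28, 28, 35, 28, 28, 35 days — a mix of 28 and 35. Every date is a Thursday.
Each is the 4th Thursday of its month.
August 1995 — 4th Thursday is August 24, 1995.
4th Thursday of September 1995: September 28, 1995.
October 1995 — 4th Thursday is October 26, 1995.

October 26, 1995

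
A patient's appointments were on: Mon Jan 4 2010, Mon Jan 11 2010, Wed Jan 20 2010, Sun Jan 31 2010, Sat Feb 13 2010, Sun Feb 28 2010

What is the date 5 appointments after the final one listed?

Sun Jun 13 2010

The spacing grows by 2 each time: 7, 9, 11, 13, 15 days.
Next gap: 17 days. Sun Feb 28 2010 + 17 days = Wed Mar 17 2010.
Next gap: 19 days. Wed Mar 17 2010 + 19 days = Mon Apr 5 2010.
Next gap: 21 days. Mon Apr 5 2010 + 21 days = Mon Apr 26 2010.
Next gap: 23 days. Mon Apr 26 2010 + 23 days = Wed May 19 2010.
Next gap: 25 days. Wed May 19 2010 + 25 days = Sun Jun 13 2010.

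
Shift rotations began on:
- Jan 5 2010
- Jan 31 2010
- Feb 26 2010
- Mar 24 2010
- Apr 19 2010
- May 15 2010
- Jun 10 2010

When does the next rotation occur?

The spacing is 26, 26, 26, 26, 26, 26 days — always 26 days.
Jun 10 2010 + 26 days = Jul 6 2010.

Jul 6 2010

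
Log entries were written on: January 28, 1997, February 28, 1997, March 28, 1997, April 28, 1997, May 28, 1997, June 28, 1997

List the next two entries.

July 28, 1997; August 28, 1997

Gaps: 31, 28, 31, 30, 31 days — not constant. Every event is on the 28th of the month.
Pattern: the 28th of each month.
July 1997: July 28, 1997.
Next: August 1997 → August 28, 1997.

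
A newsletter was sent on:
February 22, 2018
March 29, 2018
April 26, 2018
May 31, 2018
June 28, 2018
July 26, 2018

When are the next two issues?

These are Thursdays with 35, 28, 35, 28, 28-day gaps.
Each is the final Thursday of its month — March 29, 2018 is past the 28th, so '4th Thursday' doesn't fit.
August 2018 ends with Thursday August 30, 2018.
September 2018 ends with Thursday September 27, 2018.

August 30, 2018; September 27, 2018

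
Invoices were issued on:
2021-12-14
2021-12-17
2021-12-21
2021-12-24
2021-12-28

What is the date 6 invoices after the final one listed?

Gaps: 3, 4, 3, 4 days — not constant, but cyclic with period 2.
The events fall on every Tuesday and Friday.
Next Friday: 2021-12-31.
The following Tuesday is 2022-01-04.
The following Friday is 2022-01-07.
The following Tuesday is 2022-01-11.
The following Friday is 2022-01-14.
The following Tuesday is 2022-01-18.

2022-01-18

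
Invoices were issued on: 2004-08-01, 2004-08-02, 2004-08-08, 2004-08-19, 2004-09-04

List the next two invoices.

2004-09-25, 2004-10-21

Intervals are 1, 6, 11, 16 days — an arithmetic progression with common difference 5.
Next gap: 21 days. 2004-09-04 + 21 days = 2004-09-25.
Next gap: 26 days. 2004-09-25 + 26 days = 2004-10-21.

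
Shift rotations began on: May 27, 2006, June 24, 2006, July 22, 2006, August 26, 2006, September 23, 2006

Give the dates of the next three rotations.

October 28, 2006; November 25, 2006; December 23, 2006

Gaps: 28, 28, 35, 28 days — a mix of 28 and 35. Every date is a Saturday.
Each is the 4th Saturday of its month.
October 2006 — 4th Saturday is October 28, 2006.
November 2006 — 4th Saturday is November 25, 2006.
4th Saturday of December 2006: December 23, 2006.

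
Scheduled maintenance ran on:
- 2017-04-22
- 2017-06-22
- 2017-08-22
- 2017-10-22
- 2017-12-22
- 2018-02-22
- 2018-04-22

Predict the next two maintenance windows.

The day-of-month is always 22 (61, 61, 61, 61, 62, 59 days between events).
So this recurs on the 22nd of every 2 months.
June 2018: 2018-06-22.
Next: August 2018 → 2018-08-22.

2018-06-22, 2018-08-22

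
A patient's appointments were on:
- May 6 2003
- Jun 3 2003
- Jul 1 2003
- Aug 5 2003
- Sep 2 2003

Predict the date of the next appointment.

All dates are Tuesdays, 28, 28, 35, 28 days apart.
Specifically, the 1st Tuesday of each month.
1st Tuesday of October 2003: Oct 7 2003.

Oct 7 2003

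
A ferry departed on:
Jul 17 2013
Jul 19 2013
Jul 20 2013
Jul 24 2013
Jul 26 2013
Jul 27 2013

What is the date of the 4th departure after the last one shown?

Every event lands on a Wednesday or Friday or Saturday (gaps cycle 2, 1, 4, 2, 1).
So the schedule is: every Wednesday, Friday and Saturday.
The following Wednesday is Jul 31 2013.
The following Friday is Aug 2 2013.
The following Saturday is Aug 3 2013.
The following Wednesday is Aug 7 2013.

Aug 7 2013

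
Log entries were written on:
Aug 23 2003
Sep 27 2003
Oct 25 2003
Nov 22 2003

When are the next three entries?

Dec 27 2003, Jan 24 2004, Feb 28 2004

These are Saturdays at 28- or 35-day spacing (35, 28, 28).
The pattern: 4th Saturday of the month.
December 2003 — 4th Saturday is Dec 27 2003.
January 2004 — 4th Saturday is Jan 24 2004.
February 2004 — 4th Saturday is Feb 28 2004.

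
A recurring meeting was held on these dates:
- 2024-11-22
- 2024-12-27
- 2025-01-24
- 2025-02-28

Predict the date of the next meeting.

Gaps: 35, 28, 35 days — a mix of 28 and 35. Every date is a Friday.
Each is the 4th Friday of its month.
4th Friday of March 2025: 2025-03-28.

2025-03-28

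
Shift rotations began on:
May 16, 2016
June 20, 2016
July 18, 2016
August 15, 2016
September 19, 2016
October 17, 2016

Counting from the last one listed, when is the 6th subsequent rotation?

April 17, 2017

Gaps: 35, 28, 28, 35, 28 days — a mix of 28 and 35. Every date is a Monday.
Each is the 3rd Monday of its month.
3rd Monday of November 2016: November 21, 2016.
December 2016 — 3rd Monday is December 19, 2016.
January 2017 — 3rd Monday is January 16, 2017.
February 2017 — 3rd Monday is February 20, 2017.
3rd Monday of March 2017: March 20, 2017.
3rd Monday of April 2017: April 17, 2017.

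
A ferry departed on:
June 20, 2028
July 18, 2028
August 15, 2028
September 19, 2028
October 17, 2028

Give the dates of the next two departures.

All dates are Tuesdays, 28, 28, 35, 28 days apart.
Specifically, the 3rd Tuesday of each month.
3rd Tuesday of November 2028: November 21, 2028.
3rd Tuesday of December 2028: December 19, 2028.

November 21, 2028; December 19, 2028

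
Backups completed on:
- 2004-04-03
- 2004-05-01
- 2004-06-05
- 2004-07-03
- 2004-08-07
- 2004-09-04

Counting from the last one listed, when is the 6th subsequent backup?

These are Saturdays at 28- or 35-day spacing (28, 35, 28, 35, 28).
The pattern: 1st Saturday of the month.
October 2004 — 1st Saturday is 2004-10-02.
1st Saturday of November 2004: 2004-11-06.
December 2004 — 1st Saturday is 2004-12-04.
January 2005 — 1st Saturday is 2005-01-01.
February 2005 — 1st Saturday is 2005-02-05.
March 2005 — 1st Saturday is 2005-03-05.

2005-03-05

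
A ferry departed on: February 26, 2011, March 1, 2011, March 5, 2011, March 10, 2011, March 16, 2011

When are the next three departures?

Intervals are 3, 4, 5, 6 days — an arithmetic progression with common difference 1.
Next gap: 7 days. March 16, 2011 + 7 days = March 23, 2011.
Next gap: 8 days. March 23, 2011 + 8 days = March 31, 2011.
Next gap: 9 days. March 31, 2011 + 9 days = April 9, 2011.

March 23, 2011; March 31, 2011; April 9, 2011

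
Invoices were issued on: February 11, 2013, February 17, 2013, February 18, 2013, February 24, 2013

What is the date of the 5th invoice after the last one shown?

Gaps: 6, 1, 6 days — not constant, but cyclic with period 2.
The events fall on every Monday and Sunday.
Next Monday: February 25, 2013.
Next Sunday: March 3, 2013.
Next Monday: March 4, 2013.
Next Sunday: March 10, 2013.
The following Monday is March 11, 2013.

March 11, 2013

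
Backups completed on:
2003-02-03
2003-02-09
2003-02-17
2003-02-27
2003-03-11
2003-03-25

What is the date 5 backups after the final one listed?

2003-07-03

Gaps: 6, 8, 10, 12, 14 days — each gap is 2 larger than the previous one.
Next gap: 16 days. 2003-03-25 + 16 days = 2003-04-10.
Next gap: 18 days. 2003-04-10 + 18 days = 2003-04-28.
Next gap: 20 days. 2003-04-28 + 20 days = 2003-05-18.
Next gap: 22 days. 2003-05-18 + 22 days = 2003-06-09.
Next gap: 24 days. 2003-06-09 + 24 days = 2003-07-03.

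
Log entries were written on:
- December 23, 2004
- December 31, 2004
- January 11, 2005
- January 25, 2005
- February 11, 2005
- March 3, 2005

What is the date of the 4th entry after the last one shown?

June 21, 2005

The spacing grows by 3 each time: 8, 11, 14, 17, 20 days.
Next gap: 23 days. March 3, 2005 + 23 days = March 26, 2005.
Next gap: 26 days. March 26, 2005 + 26 days = April 21, 2005.
Next gap: 29 days. April 21, 2005 + 29 days = May 20, 2005.
Next gap: 32 days. May 20, 2005 + 32 days = June 21, 2005.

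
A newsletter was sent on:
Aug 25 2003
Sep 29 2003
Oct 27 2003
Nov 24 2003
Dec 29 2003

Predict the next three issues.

These are Mondays with 35, 28, 28, 35-day gaps.
Each is the final Monday of its month — Sep 29 2003 is past the 28th, so '4th Monday' doesn't fit.
Last Monday of January 2004: Jan 26 2004.
Last Monday of February 2004: Feb 23 2004.
Last Monday of March 2004: Mar 29 2004.

Jan 26 2004, Feb 23 2004, Mar 29 2004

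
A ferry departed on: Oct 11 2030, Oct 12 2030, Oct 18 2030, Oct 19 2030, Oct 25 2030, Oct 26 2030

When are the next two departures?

Gaps: 1, 6, 1, 6, 1 days — not constant, but cyclic with period 2.
The events fall on every Friday and Saturday.
The following Friday is Nov 1 2030.
Next Saturday: Nov 2 2030.

Nov 1 2030, Nov 2 2030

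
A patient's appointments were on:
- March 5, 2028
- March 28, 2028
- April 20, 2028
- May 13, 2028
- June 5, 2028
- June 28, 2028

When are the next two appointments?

July 21, 2028; August 13, 2028

Gaps between consecutive events: 23, 23, 23, 23, 23 days — a constant 23-day interval.
June 28, 2028 + 23 days = July 21, 2028.
July 21, 2028 + 23 days = August 13, 2028.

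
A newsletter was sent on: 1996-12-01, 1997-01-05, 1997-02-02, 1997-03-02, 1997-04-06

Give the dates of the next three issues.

All dates are Sundays, 35, 28, 28, 35 days apart.
Specifically, the 1st Sunday of each month.
May 1997 — 1st Sunday is 1997-05-04.
June 1997 — 1st Sunday is 1997-06-01.
1st Sunday of July 1997: 1997-07-06.

1997-05-04, 1997-06-01, 1997-07-06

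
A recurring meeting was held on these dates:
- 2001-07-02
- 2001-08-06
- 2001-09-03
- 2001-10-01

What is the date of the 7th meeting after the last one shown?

Gaps: 35, 28, 28 days — a mix of 28 and 35. Every date is a Monday.
Each is the 1st Monday of its month.
1st Monday of November 2001: 2001-11-05.
1st Monday of December 2001: 2001-12-03.
January 2002 — 1st Monday is 2002-01-07.
February 2002 — 1st Monday is 2002-02-04.
1st Monday of March 2002: 2002-03-04.
April 2002 — 1st Monday is 2002-04-01.
1st Monday of May 2002: 2002-05-06.

2002-05-06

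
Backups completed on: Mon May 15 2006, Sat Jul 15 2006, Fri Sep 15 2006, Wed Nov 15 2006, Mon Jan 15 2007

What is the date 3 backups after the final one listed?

Each date is the 15th; the gaps (61, 62, 61, 61) track the month lengths.
The rule is the 15th of every 2 months.
March 2007: Thu Mar 15 2007.
May 2007: Tue May 15 2007.
July 2007: Sun Jul 15 2007.

Sun Jul 15 2007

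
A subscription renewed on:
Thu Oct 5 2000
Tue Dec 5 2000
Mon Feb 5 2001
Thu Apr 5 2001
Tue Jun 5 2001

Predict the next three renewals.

The day-of-month is always 5 (61, 62, 59, 61 days between events).
So this recurs on the 5th of every 2 months.
August 2001: Sun Aug 5 2001.
October 2001: Fri Oct 5 2001.
December 2001: Wed Dec 5 2001.

Sun Aug 5 2001, Fri Oct 5 2001, Wed Dec 5 2001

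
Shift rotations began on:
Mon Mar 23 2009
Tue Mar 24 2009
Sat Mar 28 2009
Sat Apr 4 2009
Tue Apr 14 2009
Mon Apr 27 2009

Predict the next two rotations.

Intervals are 1, 4, 7, 10, 13 days — an arithmetic progression with common difference 3.
Next gap: 16 days. Mon Apr 27 2009 + 16 days = Wed May 13 2009.
Next gap: 19 days. Wed May 13 2009 + 19 days = Mon Jun 1 2009.

Wed May 13 2009, Mon Jun 1 2009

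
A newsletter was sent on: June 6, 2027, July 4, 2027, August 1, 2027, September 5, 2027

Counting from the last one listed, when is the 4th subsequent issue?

January 2, 2028

Gaps: 28, 28, 35 days — a mix of 28 and 35. Every date is a Sunday.
Each is the 1st Sunday of its month.
October 2027 — 1st Sunday is October 3, 2027.
November 2027 — 1st Sunday is November 7, 2027.
1st Sunday of December 2027: December 5, 2027.
1st Sunday of January 2028: January 2, 2028.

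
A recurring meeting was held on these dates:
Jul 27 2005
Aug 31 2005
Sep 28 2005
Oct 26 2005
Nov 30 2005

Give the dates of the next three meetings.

All Wednesdays; the gaps (35, 28, 28, 35) vary with month length.
This is the last Wednesday of each month.
December 2005 ends with Wednesday Dec 28 2005.
January 2006 ends with Wednesday Jan 25 2006.
Last Wednesday of February 2006: Feb 22 2006.

Dec 28 2005, Jan 25 2006, Feb 22 2006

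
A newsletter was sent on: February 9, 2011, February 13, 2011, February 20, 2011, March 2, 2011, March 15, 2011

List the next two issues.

The spacing grows by 3 each time: 4, 7, 10, 13 days.
Next gap: 16 days. March 15, 2011 + 16 days = March 31, 2011.
Next gap: 19 days. March 31, 2011 + 19 days = April 19, 2011.

March 31, 2011; April 19, 2011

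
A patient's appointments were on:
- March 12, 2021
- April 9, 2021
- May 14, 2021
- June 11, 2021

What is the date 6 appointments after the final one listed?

December 10, 2021

Gaps: 28, 35, 28 days — a mix of 28 and 35. Every date is a Friday.
Each is the 2nd Friday of its month.
2nd Friday of July 2021: July 9, 2021.
August 2021 — 2nd Friday is August 13, 2021.
2nd Friday of September 2021: September 10, 2021.
2nd Friday of October 2021: October 8, 2021.
2nd Friday of November 2021: November 12, 2021.
2nd Friday of December 2021: December 10, 2021.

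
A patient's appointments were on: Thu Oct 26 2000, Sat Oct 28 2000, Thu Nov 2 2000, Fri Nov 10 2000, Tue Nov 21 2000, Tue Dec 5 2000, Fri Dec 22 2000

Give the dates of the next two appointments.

Thu Jan 11 2001, Sat Feb 3 2001

Gaps: 2, 5, 8, 11, 14, 17 days — each gap is 3 larger than the previous one.
Next gap: 20 days. Fri Dec 22 2000 + 20 days = Thu Jan 11 2001.
Next gap: 23 days. Thu Jan 11 2001 + 23 days = Sat Feb 3 2001.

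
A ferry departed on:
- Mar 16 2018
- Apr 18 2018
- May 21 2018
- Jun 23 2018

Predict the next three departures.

Gaps between consecutive events: 33, 33, 33 days — a constant 33-day interval.
Jun 23 2018 + 33 days = Jul 26 2018.
Jul 26 2018 + 33 days = Aug 28 2018.
Aug 28 2018 + 33 days = Sep 30 2018.

Jul 26 2018, Aug 28 2018, Sep 30 2018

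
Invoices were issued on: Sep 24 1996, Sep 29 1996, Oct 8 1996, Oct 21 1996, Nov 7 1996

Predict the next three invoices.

Nov 28 1996, Dec 23 1996, Jan 21 1997

Intervals are 5, 9, 13, 17 days — an arithmetic progression with common difference 4.
Next gap: 21 days. Nov 7 1996 + 21 days = Nov 28 1996.
Next gap: 25 days. Nov 28 1996 + 25 days = Dec 23 1996.
Next gap: 29 days. Dec 23 1996 + 29 days = Jan 21 1997.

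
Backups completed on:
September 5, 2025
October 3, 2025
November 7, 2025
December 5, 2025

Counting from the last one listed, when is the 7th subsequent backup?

Gaps: 28, 35, 28 days — a mix of 28 and 35. Every date is a Friday.
Each is the 1st Friday of its month.
January 2026 — 1st Friday is January 2, 2026.
1st Friday of February 2026: February 6, 2026.
1st Friday of March 2026: March 6, 2026.
1st Friday of April 2026: April 3, 2026.
1st Friday of May 2026: May 1, 2026.
1st Friday of June 2026: June 5, 2026.
1st Friday of July 2026: July 3, 2026.

July 3, 2026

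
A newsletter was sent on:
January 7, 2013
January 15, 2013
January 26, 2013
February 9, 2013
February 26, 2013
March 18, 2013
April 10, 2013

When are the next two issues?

May 6, 2013; June 4, 2013

Gaps: 8, 11, 14, 17, 20, 23 days — each gap is 3 larger than the previous one.
Next gap: 26 days. April 10, 2013 + 26 days = May 6, 2013.
Next gap: 29 days. May 6, 2013 + 29 days = June 4, 2013.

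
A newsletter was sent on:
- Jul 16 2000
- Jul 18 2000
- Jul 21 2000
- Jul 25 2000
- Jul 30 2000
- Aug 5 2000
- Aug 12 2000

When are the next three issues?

Gaps: 2, 3, 4, 5, 6, 7 days — each gap is 1 larger than the previous one.
Next gap: 8 days. Aug 12 2000 + 8 days = Aug 20 2000.
Next gap: 9 days. Aug 20 2000 + 9 days = Aug 29 2000.
Next gap: 10 days. Aug 29 2000 + 10 days = Sep 8 2000.

Aug 20 2000, Aug 29 2000, Sep 8 2000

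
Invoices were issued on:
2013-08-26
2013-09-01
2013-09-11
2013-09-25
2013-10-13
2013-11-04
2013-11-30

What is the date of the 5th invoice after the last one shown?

Gaps: 6, 10, 14, 18, 22, 26 days — each gap is 4 larger than the previous one.
Next gap: 30 days. 2013-11-30 + 30 days = 2013-12-30.
Next gap: 34 days. 2013-12-30 + 34 days = 2014-02-02.
Next gap: 38 days. 2014-02-02 + 38 days = 2014-03-12.
Next gap: 42 days. 2014-03-12 + 42 days = 2014-04-23.
Next gap: 46 days. 2014-04-23 + 46 days = 2014-06-08.

2014-06-08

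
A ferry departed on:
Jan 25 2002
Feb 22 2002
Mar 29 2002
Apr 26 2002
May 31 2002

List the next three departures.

Jun 28 2002, Jul 26 2002, Aug 30 2002

All Fridays; the gaps (28, 35, 28, 35) vary with month length.
This is the last Friday of each month.
Last Friday of June 2002: Jun 28 2002.
Last Friday of July 2002: Jul 26 2002.
Last Friday of August 2002: Aug 30 2002.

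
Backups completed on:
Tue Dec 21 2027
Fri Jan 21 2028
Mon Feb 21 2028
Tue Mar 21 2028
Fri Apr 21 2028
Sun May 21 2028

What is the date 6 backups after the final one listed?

Each date is the 21st; the gaps (31, 31, 29, 31, 30) track the month lengths.
The rule is the 21st of each month.
June 2028: Wed Jun 21 2028.
July 2028: Fri Jul 21 2028.
Next: August 2028 → Mon Aug 21 2028.
September 2028: Thu Sep 21 2028.
Next: October 2028 → Sat Oct 21 2028.
Next: November 2028 → Tue Nov 21 2028.

Tue Nov 21 2028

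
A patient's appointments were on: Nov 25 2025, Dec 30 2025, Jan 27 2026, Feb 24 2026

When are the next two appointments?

These are Tuesdays with 35, 28, 28-day gaps.
Each is the final Tuesday of its month — Dec 30 2025 is past the 28th, so '4th Tuesday' doesn't fit.
March 2026 ends with Tuesday Mar 31 2026.
Last Tuesday of April 2026: Apr 28 2026.

Mar 31 2026, Apr 28 2026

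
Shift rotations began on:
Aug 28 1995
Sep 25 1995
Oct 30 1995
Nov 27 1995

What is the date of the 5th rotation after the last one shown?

All Mondays; the gaps (28, 35, 28) vary with month length.
This is the last Monday of each month.
December 1995 ends with Monday Dec 25 1995.
Last Monday of January 1996: Jan 29 1996.
February 1996 ends with Monday Feb 26 1996.
Last Monday of March 1996: Mar 25 1996.
April 1996 ends with Monday Apr 29 1996.

Apr 29 1996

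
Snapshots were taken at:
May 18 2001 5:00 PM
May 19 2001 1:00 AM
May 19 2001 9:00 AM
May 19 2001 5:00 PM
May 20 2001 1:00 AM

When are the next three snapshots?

Gaps: 8, 8, 8, 8 hours — each event is 8 hours after the previous one.
May 20 2001 1:00 AM + 8 h = May 20 2001 9:00 AM.
May 20 2001 9:00 AM + 8 h = May 20 2001 5:00 PM.
May 20 2001 5:00 PM + 8 h = May 21 2001 1:00 AM.

May 20 2001 9:00 AM, May 20 2001 5:00 PM, May 21 2001 1:00 AM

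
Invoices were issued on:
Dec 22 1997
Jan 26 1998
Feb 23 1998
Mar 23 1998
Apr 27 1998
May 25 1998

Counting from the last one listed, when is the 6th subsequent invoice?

These are Mondays at 28- or 35-day spacing (35, 28, 28, 35, 28).
The pattern: 4th Monday of the month.
4th Monday of June 1998: Jun 22 1998.
July 1998 — 4th Monday is Jul 27 1998.
August 1998 — 4th Monday is Aug 24 1998.
September 1998 — 4th Monday is Sep 28 1998.
October 1998 — 4th Monday is Oct 26 1998.
4th Monday of November 1998: Nov 23 1998.

Nov 23 1998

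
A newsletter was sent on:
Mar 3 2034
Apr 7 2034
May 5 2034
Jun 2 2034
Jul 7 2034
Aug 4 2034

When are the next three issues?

Gaps: 35, 28, 28, 35, 28 days — a mix of 28 and 35. Every date is a Friday.
Each is the 1st Friday of its month.
1st Friday of September 2034: Sep 1 2034.
1st Friday of October 2034: Oct 6 2034.
1st Friday of November 2034: Nov 3 2034.

Sep 1 2034, Oct 6 2034, Nov 3 2034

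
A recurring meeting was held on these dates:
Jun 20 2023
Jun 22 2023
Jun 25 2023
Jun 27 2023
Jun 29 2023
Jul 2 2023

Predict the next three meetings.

Jul 4 2023, Jul 6 2023, Jul 9 2023

Gaps: 2, 3, 2, 2, 3 days — not constant, but cyclic with period 3.
The events fall on every Tuesday, Thursday and Sunday.
Next Tuesday: Jul 4 2023.
The following Thursday is Jul 6 2023.
The following Sunday is Jul 9 2023.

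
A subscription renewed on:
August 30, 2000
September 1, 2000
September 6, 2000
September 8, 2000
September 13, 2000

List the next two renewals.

Every event lands on a Wednesday or Friday (gaps cycle 2, 5, 2, 5).
So the schedule is: every Wednesday and Friday.
The following Friday is September 15, 2000.
Next Wednesday: September 20, 2000.

September 15, 2000; September 20, 2000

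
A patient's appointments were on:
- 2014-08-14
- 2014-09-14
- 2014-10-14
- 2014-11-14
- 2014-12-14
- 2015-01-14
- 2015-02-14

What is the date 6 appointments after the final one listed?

2015-08-14

Each date is the 14th; the gaps (31, 30, 31, 30, 31, 31) track the month lengths.
The rule is the 14th of each month.
Next: March 2015 → 2015-03-14.
April 2015: 2015-04-14.
Next: May 2015 → 2015-05-14.
Next: June 2015 → 2015-06-14.
July 2015: 2015-07-14.
August 2015: 2015-08-14.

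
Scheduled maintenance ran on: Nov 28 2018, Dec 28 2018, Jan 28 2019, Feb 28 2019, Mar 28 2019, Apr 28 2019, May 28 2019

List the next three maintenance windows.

Jun 28 2019, Jul 28 2019, Aug 28 2019

Gaps: 30, 31, 31, 28, 31, 30 days — not constant. Every event is on the 28th of the month.
Pattern: the 28th of each month.
June 2019: Jun 28 2019.
July 2019: Jul 28 2019.
August 2019: Aug 28 2019.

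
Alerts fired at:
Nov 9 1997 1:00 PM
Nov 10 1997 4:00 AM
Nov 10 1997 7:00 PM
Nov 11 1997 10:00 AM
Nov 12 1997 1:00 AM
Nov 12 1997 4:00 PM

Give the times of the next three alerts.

Gaps: 15, 15, 15, 15, 15 hours — each event is 15 hours after the previous one.
Nov 12 1997 4:00 PM + 15 h = Nov 13 1997 7:00 AM.
Nov 13 1997 7:00 AM + 15 h = Nov 13 1997 10:00 PM.
Nov 13 1997 10:00 PM + 15 h = Nov 14 1997 1:00 PM.

Nov 13 1997 7:00 AM, Nov 13 1997 10:00 PM, Nov 14 1997 1:00 PM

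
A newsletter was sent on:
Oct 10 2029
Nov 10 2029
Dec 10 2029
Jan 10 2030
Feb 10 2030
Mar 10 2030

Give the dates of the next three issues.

Gaps: 31, 30, 31, 31, 28 days — not constant. Every event is on the 10th of the month.
Pattern: the 10th of each month.
Next: April 2030 → Apr 10 2030.
Next: May 2030 → May 10 2030.
Next: June 2030 → Jun 10 2030.

Apr 10 2030, May 10 2030, Jun 10 2030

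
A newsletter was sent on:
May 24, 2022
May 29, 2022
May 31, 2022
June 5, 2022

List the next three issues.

June 7, 2022; June 12, 2022; June 14, 2022

The gap pattern 5, 2, 5 repeats every 2 events.
These are the Tuesdays and Sundays of each week.
The following Tuesday is June 7, 2022.
The following Sunday is June 12, 2022.
Next Tuesday: June 14, 2022.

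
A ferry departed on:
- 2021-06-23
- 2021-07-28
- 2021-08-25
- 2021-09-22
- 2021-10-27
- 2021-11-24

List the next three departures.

Gaps: 35, 28, 28, 35, 28 days — a mix of 28 and 35. Every date is a Wednesday.
Each is the 4th Wednesday of its month.
December 2021 — 4th Wednesday is 2021-12-22.
4th Wednesday of January 2022: 2022-01-26.
February 2022 — 4th Wednesday is 2022-02-23.

2021-12-22, 2022-01-26, 2022-02-23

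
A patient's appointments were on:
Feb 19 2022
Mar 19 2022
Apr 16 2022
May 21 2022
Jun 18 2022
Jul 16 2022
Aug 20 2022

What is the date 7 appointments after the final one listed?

Mar 18 2023

Gaps: 28, 28, 35, 28, 28, 35 days — a mix of 28 and 35. Every date is a Saturday.
Each is the 3rd Saturday of its month.
September 2022 — 3rd Saturday is Sep 17 2022.
October 2022 — 3rd Saturday is Oct 15 2022.
November 2022 — 3rd Saturday is Nov 19 2022.
3rd Saturday of December 2022: Dec 17 2022.
3rd Saturday of January 2023: Jan 21 2023.
3rd Saturday of February 2023: Feb 18 2023.
March 2023 — 3rd Saturday is Mar 18 2023.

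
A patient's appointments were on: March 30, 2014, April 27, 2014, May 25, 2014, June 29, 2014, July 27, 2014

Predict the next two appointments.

Every date is a Sunday; gaps 28, 28, 35, 28 days.
Each is the last Sunday of its month (at least one falls on the 29th or later, ruling out '4th Sunday').
Last Sunday of August 2014: August 31, 2014.
September 2014 ends with Sunday September 28, 2014.

August 31, 2014; September 28, 2014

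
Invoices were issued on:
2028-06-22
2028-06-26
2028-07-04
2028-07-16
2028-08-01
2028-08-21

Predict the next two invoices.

Gaps: 4, 8, 12, 16, 20 days — each gap is 4 larger than the previous one.
Next gap: 24 days. 2028-08-21 + 24 days = 2028-09-14.
Next gap: 28 days. 2028-09-14 + 28 days = 2028-10-12.

2028-09-14, 2028-10-12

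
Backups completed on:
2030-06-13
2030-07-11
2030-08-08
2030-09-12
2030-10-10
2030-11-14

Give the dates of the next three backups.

These are Thursdays at 28- or 35-day spacing (28, 28, 35, 28, 35).
The pattern: 2nd Thursday of the month.
December 2030 — 2nd Thursday is 2030-12-12.
January 2031 — 2nd Thursday is 2031-01-09.
February 2031 — 2nd Thursday is 2031-02-13.

2030-12-12, 2031-01-09, 2031-02-13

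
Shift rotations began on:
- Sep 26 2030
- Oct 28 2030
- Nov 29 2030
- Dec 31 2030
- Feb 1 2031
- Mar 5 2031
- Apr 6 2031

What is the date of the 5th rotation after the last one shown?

Every event comes 32 days after the last (32, 32, 32, 32, 32, 32).
Apr 6 2031 + 32 days = May 8 2031.
May 8 2031 + 32 days = Jun 9 2031.
Jun 9 2031 + 32 days = Jul 11 2031.
Jul 11 2031 + 32 days = Aug 12 2031.
Aug 12 2031 + 32 days = Sep 13 2031.

Sep 13 2031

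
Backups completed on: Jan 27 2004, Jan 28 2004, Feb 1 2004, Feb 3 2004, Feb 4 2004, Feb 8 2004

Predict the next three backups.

Feb 10 2004, Feb 11 2004, Feb 15 2004

Every event lands on a Tuesday or Wednesday or Sunday (gaps cycle 1, 4, 2, 1, 4).
So the schedule is: every Tuesday, Wednesday and Sunday.
The following Tuesday is Feb 10 2004.
Next Wednesday: Feb 11 2004.
The following Sunday is Feb 15 2004.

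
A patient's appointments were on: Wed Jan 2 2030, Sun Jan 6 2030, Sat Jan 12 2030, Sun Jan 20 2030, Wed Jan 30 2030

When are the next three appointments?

Mon Feb 11 2030, Mon Feb 25 2030, Wed Mar 13 2030

The spacing grows by 2 each time: 4, 6, 8, 10 days.
Next gap: 12 days. Wed Jan 30 2030 + 12 days = Mon Feb 11 2030.
Next gap: 14 days. Mon Feb 11 2030 + 14 days = Mon Feb 25 2030.
Next gap: 16 days. Mon Feb 25 2030 + 16 days = Wed Mar 13 2030.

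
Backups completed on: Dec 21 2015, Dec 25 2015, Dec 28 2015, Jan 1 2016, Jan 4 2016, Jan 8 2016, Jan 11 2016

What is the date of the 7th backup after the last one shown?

The gap pattern 4, 3, 4, 3, 4, 3 repeats every 2 events.
These are the Mondays and Fridays of each week.
The following Friday is Jan 15 2016.
The following Monday is Jan 18 2016.
Next Friday: Jan 22 2016.
Next Monday: Jan 25 2016.
The following Friday is Jan 29 2016.
Next Monday: Feb 1 2016.
Next Friday: Feb 5 2016.

Feb 5 2016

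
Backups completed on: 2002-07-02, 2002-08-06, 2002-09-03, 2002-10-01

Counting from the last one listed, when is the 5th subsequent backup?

2003-03-04

Gaps: 35, 28, 28 days — a mix of 28 and 35. Every date is a Tuesday.
Each is the 1st Tuesday of its month.
November 2002 — 1st Tuesday is 2002-11-05.
December 2002 — 1st Tuesday is 2002-12-03.
1st Tuesday of January 2003: 2003-01-07.
1st Tuesday of February 2003: 2003-02-04.
1st Tuesday of March 2003: 2003-03-04.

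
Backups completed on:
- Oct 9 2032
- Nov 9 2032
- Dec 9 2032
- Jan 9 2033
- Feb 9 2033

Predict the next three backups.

The day-of-month is always 9 (31, 30, 31, 31 days between events).
So this recurs on the 9th of each month.
March 2033: Mar 9 2033.
April 2033: Apr 9 2033.
Next: May 2033 → May 9 2033.

Mar 9 2033, Apr 9 2033, May 9 2033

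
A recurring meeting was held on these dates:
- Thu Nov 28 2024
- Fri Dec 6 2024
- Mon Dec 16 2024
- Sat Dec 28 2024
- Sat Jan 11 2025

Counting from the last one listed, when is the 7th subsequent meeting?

Sat Jun 14 2025

Intervals are 8, 10, 12, 14 days — an arithmetic progression with common difference 2.
Next gap: 16 days. Sat Jan 11 2025 + 16 days = Mon Jan 27 2025.
Next gap: 18 days. Mon Jan 27 2025 + 18 days = Fri Feb 14 2025.
Next gap: 20 days. Fri Feb 14 2025 + 20 days = Thu Mar 6 2025.
Next gap: 22 days. Thu Mar 6 2025 + 22 days = Fri Mar 28 2025.
Next gap: 24 days. Fri Mar 28 2025 + 24 days = Mon Apr 21 2025.
Next gap: 26 days. Mon Apr 21 2025 + 26 days = Sat May 17 2025.
Next gap: 28 days. Sat May 17 2025 + 28 days = Sat Jun 14 2025.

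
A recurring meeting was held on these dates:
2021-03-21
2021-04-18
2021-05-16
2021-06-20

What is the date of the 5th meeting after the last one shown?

Gaps: 28, 28, 35 days — a mix of 28 and 35. Every date is a Sunday.
Each is the 3rd Sunday of its month.
3rd Sunday of July 2021: 2021-07-18.
August 2021 — 3rd Sunday is 2021-08-15.
3rd Sunday of September 2021: 2021-09-19.
October 2021 — 3rd Sunday is 2021-10-17.
November 2021 — 3rd Sunday is 2021-11-21.

2021-11-21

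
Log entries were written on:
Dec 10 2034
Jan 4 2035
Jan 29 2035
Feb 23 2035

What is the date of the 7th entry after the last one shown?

Aug 17 2035

Gaps between consecutive events: 25, 25, 25 days — a constant 25-day interval.
Feb 23 2035 + 25 days = Mar 20 2035.
Mar 20 2035 + 25 days = Apr 14 2035.
Apr 14 2035 + 25 days = May 9 2035.
May 9 2035 + 25 days = Jun 3 2035.
Jun 3 2035 + 25 days = Jun 28 2035.
Jun 28 2035 + 25 days = Jul 23 2035.
Jul 23 2035 + 25 days = Aug 17 2035.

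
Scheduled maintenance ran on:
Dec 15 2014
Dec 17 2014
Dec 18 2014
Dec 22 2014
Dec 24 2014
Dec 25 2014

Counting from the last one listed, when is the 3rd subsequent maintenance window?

Jan 1 2015

Gaps: 2, 1, 4, 2, 1 days — not constant, but cyclic with period 3.
The events fall on every Monday, Wednesday and Thursday.
Next Monday: Dec 29 2014.
The following Wednesday is Dec 31 2014.
The following Thursday is Jan 1 2015.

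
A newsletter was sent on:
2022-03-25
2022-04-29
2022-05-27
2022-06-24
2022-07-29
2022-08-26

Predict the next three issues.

2022-09-30, 2022-10-28, 2022-11-25

All Fridays; the gaps (35, 28, 28, 35, 28) vary with month length.
This is the last Friday of each month.
September 2022 ends with Friday 2022-09-30.
Last Friday of October 2022: 2022-10-28.
Last Friday of November 2022: 2022-11-25.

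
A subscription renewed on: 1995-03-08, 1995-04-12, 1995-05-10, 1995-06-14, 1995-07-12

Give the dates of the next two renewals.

1995-08-09, 1995-09-13

These are Wednesdays at 28- or 35-day spacing (35, 28, 35, 28).
The pattern: 2nd Wednesday of the month.
2nd Wednesday of August 1995: 1995-08-09.
2nd Wednesday of September 1995: 1995-09-13.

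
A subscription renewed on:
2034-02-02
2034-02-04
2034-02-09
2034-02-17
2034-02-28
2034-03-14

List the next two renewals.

2034-03-31, 2034-04-20

Gaps: 2, 5, 8, 11, 14 days — each gap is 3 larger than the previous one.
Next gap: 17 days. 2034-03-14 + 17 days = 2034-03-31.
Next gap: 20 days. 2034-03-31 + 20 days = 2034-04-20.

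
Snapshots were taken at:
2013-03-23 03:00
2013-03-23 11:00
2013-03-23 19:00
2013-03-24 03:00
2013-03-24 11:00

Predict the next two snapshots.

2013-03-24 19:00, 2013-03-25 03:00

Gaps: 8, 8, 8, 8 hours — each event is 8 hours after the previous one.
2013-03-24 11:00 + 8 h = 2013-03-24 19:00.
2013-03-24 19:00 + 8 h = 2013-03-25 03:00.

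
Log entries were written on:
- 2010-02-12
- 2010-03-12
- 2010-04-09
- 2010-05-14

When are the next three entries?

2010-06-11, 2010-07-09, 2010-08-13

These are Fridays at 28- or 35-day spacing (28, 28, 35).
The pattern: 2nd Friday of the month.
June 2010 — 2nd Friday is 2010-06-11.
July 2010 — 2nd Friday is 2010-07-09.
August 2010 — 2nd Friday is 2010-08-13.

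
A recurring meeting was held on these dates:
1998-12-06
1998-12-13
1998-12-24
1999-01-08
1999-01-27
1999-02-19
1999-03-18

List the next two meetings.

1999-04-18, 1999-05-23

The spacing grows by 4 each time: 7, 11, 15, 19, 23, 27 days.
Next gap: 31 days. 1999-03-18 + 31 days = 1999-04-18.
Next gap: 35 days. 1999-04-18 + 35 days = 1999-05-23.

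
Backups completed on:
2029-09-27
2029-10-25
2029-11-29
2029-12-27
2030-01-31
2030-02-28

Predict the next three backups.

All Thursdays; the gaps (28, 35, 28, 35, 28) vary with month length.
This is the last Thursday of each month.
Last Thursday of March 2030: 2030-03-28.
April 2030 ends with Thursday 2030-04-25.
May 2030 ends with Thursday 2030-05-30.

2030-03-28, 2030-04-25, 2030-05-30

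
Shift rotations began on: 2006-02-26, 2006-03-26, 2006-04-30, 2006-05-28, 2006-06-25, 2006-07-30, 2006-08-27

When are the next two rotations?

2006-09-24, 2006-10-29

Every date is a Sunday; gaps 28, 35, 28, 28, 35, 28 days.
Each is the last Sunday of its month (at least one falls on the 29th or later, ruling out '4th Sunday').
September 2006 ends with Sunday 2006-09-24.
October 2006 ends with Sunday 2006-10-29.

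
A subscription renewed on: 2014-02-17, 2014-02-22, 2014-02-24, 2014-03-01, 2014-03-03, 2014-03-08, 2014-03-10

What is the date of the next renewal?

2014-03-15

Every event lands on a Monday or Saturday (gaps cycle 5, 2, 5, 2, 5, 2).
So the schedule is: every Monday and Saturday.
Next Saturday: 2014-03-15.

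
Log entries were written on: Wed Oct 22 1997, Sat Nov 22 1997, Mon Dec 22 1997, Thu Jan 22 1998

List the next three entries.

Sun Feb 22 1998, Sun Mar 22 1998, Wed Apr 22 1998

Gaps: 31, 30, 31 days — not constant. Every event is on the 22nd of the month.
Pattern: the 22nd of each month.
Next: February 1998 → Sun Feb 22 1998.
March 1998: Sun Mar 22 1998.
Next: April 1998 → Wed Apr 22 1998.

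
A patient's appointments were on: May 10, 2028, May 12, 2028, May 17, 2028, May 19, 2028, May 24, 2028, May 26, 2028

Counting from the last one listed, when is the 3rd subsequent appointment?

June 7, 2028

Gaps: 2, 5, 2, 5, 2 days — not constant, but cyclic with period 2.
The events fall on every Wednesday and Friday.
The following Wednesday is May 31, 2028.
Next Friday: June 2, 2028.
The following Wednesday is June 7, 2028.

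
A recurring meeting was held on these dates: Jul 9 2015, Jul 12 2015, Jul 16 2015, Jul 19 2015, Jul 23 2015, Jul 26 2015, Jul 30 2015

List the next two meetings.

Aug 2 2015, Aug 6 2015

Gaps: 3, 4, 3, 4, 3, 4 days — not constant, but cyclic with period 2.
The events fall on every Thursday and Sunday.
Next Sunday: Aug 2 2015.
Next Thursday: Aug 6 2015.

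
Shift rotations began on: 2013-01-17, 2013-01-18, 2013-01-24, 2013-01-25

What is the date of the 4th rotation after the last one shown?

Gaps: 1, 6, 1 days — not constant, but cyclic with period 2.
The events fall on every Thursday and Friday.
Next Thursday: 2013-01-31.
Next Friday: 2013-02-01.
The following Thursday is 2013-02-07.
The following Friday is 2013-02-08.

2013-02-08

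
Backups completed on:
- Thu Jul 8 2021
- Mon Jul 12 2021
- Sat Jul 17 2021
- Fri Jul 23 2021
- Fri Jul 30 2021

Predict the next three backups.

Sat Aug 7 2021, Mon Aug 16 2021, Thu Aug 26 2021

The spacing grows by 1 each time: 4, 5, 6, 7 days.
Next gap: 8 days. Fri Jul 30 2021 + 8 days = Sat Aug 7 2021.
Next gap: 9 days. Sat Aug 7 2021 + 9 days = Mon Aug 16 2021.
Next gap: 10 days. Mon Aug 16 2021 + 10 days = Thu Aug 26 2021.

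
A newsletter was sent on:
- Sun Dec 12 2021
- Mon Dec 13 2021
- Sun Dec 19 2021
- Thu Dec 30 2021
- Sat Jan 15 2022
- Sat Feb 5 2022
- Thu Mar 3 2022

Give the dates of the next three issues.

Intervals are 1, 6, 11, 16, 21, 26 days — an arithmetic progression with common difference 5.
Next gap: 31 days. Thu Mar 3 2022 + 31 days = Sun Apr 3 2022.
Next gap: 36 days. Sun Apr 3 2022 + 36 days = Mon May 9 2022.
Next gap: 41 days. Mon May 9 2022 + 41 days = Sun Jun 19 2022.

Sun Apr 3 2022, Mon May 9 2022, Sun Jun 19 2022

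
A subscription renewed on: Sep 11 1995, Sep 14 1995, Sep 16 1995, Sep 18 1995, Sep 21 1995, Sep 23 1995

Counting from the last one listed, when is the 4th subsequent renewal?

Oct 2 1995

The gap pattern 3, 2, 2, 3, 2 repeats every 3 events.
These are the Mondays, Thursdays and Saturdays of each week.
Next Monday: Sep 25 1995.
Next Thursday: Sep 28 1995.
Next Saturday: Sep 30 1995.
Next Monday: Oct 2 1995.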